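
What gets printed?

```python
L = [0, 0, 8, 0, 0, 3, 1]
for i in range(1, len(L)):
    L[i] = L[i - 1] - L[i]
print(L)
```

i=1: L[1] = 0-0 = 0 → [0, 0, 8, 0, 0, 3, 1]
i=2: L[2] = 0-8 = -8 → [0, 0, -8, 0, 0, 3, 1]
i=3: L[3] = (-8)-0 = -8 → [0, 0, -8, -8, 0, 3, 1]
i=4: L[4] = (-8)-0 = -8 → [0, 0, -8, -8, -8, 3, 1]
i=5: L[5] = (-8)-3 = -11 → [0, 0, -8, -8, -8, -11, 1]
i=6: L[6] = (-11)-1 = -12 → [0, 0, -8, -8, -8, -11, -12]

[0, 0, -8, -8, -8, -11, -12]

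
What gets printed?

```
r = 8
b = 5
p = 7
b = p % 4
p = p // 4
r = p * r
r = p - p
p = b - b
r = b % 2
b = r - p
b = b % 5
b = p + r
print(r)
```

1

b = 7%4 = 3
p = 7//4 = 1
r = 1*8 = 8
r = 1-1 = 0
p = 3-3 = 0
r = 3%2 = 1
b = 1-0 = 1
b = 1%5 = 1
b = 0+1 = 1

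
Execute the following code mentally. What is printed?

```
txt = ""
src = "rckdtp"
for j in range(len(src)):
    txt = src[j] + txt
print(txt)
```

j=0: prepend 'r' → 'r'
j=1: prepend 'c' → 'cr'
j=2: prepend 'k' → 'kcr'
j=3: prepend 'd' → 'dkcr'
j=4: prepend 't' → 'tdkcr'
j=5: prepend 'p' → 'ptdkcr'

ptdkcr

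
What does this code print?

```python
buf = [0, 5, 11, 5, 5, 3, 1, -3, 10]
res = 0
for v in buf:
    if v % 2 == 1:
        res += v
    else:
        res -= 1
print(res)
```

v=0: not odd, res = 0-1 = -1
v=5: odd, res = (-1)+5 = 4
v=11: odd, res = 4+11 = 15
v=5: odd, res = 15+5 = 20
v=5: odd, res = 20+5 = 25
v=3: odd, res = 25+3 = 28
v=1: odd, res = 28+1 = 29
v=-3: odd, res = 29+(-3) = 26
v=10: not odd, res = 26-1 = 25

25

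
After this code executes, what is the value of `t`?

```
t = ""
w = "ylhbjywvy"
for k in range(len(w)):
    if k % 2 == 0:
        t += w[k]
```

k=0: add 'y' → 'y'
k=1: skip
k=2: add 'h' → 'yh'
k=3: skip
k=4: add 'j' → 'yhj'
k=5: skip
k=6: add 'w' → 'yhjw'
k=7: skip
k=8: add 'y' → 'yhjwy'

'yhjwy'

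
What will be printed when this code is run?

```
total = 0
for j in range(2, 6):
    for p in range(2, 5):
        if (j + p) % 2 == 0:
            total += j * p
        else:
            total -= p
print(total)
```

42

j=2,p=2: even sum, total = 0+4 = 4
j=2,p=3: odd sum, total = 4-3 = 1
j=2,p=4: even sum, total = 1+8 = 9
j=3,p=2: odd sum, total = 9-2 = 7
j=3,p=3: even sum, total = 7+9 = 16
j=3,p=4: odd sum, total = 16-4 = 12
j=4,p=2: even sum, total = 12+8 = 20
j=4,p=3: odd sum, total = 20-3 = 17
j=4,p=4: even sum, total = 17+16 = 33
j=5,p=2: odd sum, total = 33-2 = 31
j=5,p=3: even sum, total = 31+15 = 46
j=5,p=4: odd sum, total = 46-4 = 42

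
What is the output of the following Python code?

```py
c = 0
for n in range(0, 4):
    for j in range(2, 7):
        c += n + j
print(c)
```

110

n=0,j=2: c = 0+2 = 2
n=0,j=3: c = 2+3 = 5
n=0,j=4: c = 5+4 = 9
n=0,j=5: c = 9+5 = 14
n=0,j=6: c = 14+6 = 20
n=1,j=2: c = 20+3 = 23
n=1,j=3: c = 23+4 = 27
n=1,j=4: c = 27+5 = 32
n=1,j=5: c = 32+6 = 38
n=1,j=6: c = 38+7 = 45
n=2,j=2: c = 45+4 = 49
n=2,j=3: c = 49+5 = 54
n=2,j=4: c = 54+6 = 60
n=2,j=5: c = 60+7 = 67
n=2,j=6: c = 67+8 = 75
n=3,j=2: c = 75+5 = 80
n=3,j=3: c = 80+6 = 86
n=3,j=4: c = 86+7 = 93
n=3,j=5: c = 93+8 = 101
n=3,j=6: c = 101+9 = 110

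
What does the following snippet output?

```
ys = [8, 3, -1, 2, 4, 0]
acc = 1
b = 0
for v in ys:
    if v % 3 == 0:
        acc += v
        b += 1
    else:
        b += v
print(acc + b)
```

19

v=8: not %3==0; b=8
v=3: %3==0, acc = 1+3 = 4; b=9
v=-1: not %3==0; b=8
v=2: not %3==0; b=10
v=4: not %3==0; b=14
v=0: %3==0, acc = 4+0 = 4; b=15
acc+b = 4+15 = 19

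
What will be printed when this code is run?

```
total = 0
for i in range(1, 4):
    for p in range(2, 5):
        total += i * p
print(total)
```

54

i=1,p=2: total = 0+2 = 2
i=1,p=3: total = 2+3 = 5
i=1,p=4: total = 5+4 = 9
i=2,p=2: total = 9+4 = 13
i=2,p=3: total = 13+6 = 19
i=2,p=4: total = 19+8 = 27
i=3,p=2: total = 27+6 = 33
i=3,p=3: total = 33+9 = 42
i=3,p=4: total = 42+12 = 54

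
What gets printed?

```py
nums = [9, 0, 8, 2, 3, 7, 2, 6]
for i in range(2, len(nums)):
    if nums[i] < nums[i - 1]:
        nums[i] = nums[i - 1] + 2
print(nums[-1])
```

i=2: 8>=0, unchanged → [9, 0, 8, 2, 3, 7, 2, 6]
i=3: 2<8, nums[3] = 8+2 = 10 → [9, 0, 8, 10, 3, 7, 2, 6]
i=4: 3<10, nums[4] = 10+2 = 12 → [9, 0, 8, 10, 12, 7, 2, 6]
i=5: 7<12, nums[5] = 12+2 = 14 → [9, 0, 8, 10, 12, 14, 2, 6]
i=6: 2<14, nums[6] = 14+2 = 16 → [9, 0, 8, 10, 12, 14, 16, 6]
i=7: 6<16, nums[7] = 16+2 = 18 → [9, 0, 8, 10, 12, 14, 16, 18]

18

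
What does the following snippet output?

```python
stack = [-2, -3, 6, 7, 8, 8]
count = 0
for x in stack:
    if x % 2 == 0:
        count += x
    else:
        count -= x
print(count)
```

x=-2: even, count = 0+(-2) = -2
x=-3: not even, count = (-2)-(-3) = 1
x=6: even, count = 1+6 = 7
x=7: not even, count = 7-7 = 0
x=8: even, count = 0+8 = 8
x=8: even, count = 8+8 = 16

16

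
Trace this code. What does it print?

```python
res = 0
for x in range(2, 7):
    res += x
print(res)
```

20

x=2: res = 0+2 = 2
x=3: res = 2+3 = 5
x=4: res = 5+4 = 9
x=5: res = 9+5 = 14
x=6: res = 14+6 = 20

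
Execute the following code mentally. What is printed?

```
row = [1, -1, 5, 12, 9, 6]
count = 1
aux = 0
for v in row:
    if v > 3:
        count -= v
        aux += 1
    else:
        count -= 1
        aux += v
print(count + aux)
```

v=1: not >3, count = 1-1 = 0; aux=1
v=-1: not >3, count = 0-1 = -1; aux=0
v=5: >3, count = (-1)-5 = -6; aux=1
v=12: >3, count = (-6)-12 = -18; aux=2
v=9: >3, count = (-18)-9 = -27; aux=3
v=6: >3, count = (-27)-6 = -33; aux=4
count+aux = (-33)+4 = -29

-29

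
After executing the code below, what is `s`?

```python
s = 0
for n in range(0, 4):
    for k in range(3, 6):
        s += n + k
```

66

n=0,k=3: s = 0+3 = 3
n=0,k=4: s = 3+4 = 7
n=0,k=5: s = 7+5 = 12
n=1,k=3: s = 12+4 = 16
n=1,k=4: s = 16+5 = 21
n=1,k=5: s = 21+6 = 27
n=2,k=3: s = 27+5 = 32
n=2,k=4: s = 32+6 = 38
n=2,k=5: s = 38+7 = 45
n=3,k=3: s = 45+6 = 51
n=3,k=4: s = 51+7 = 58
n=3,k=5: s = 58+8 = 66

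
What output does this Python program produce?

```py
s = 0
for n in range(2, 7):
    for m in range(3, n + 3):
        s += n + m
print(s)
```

n=2,m=3: s = 0+5 = 5
n=2,m=4: s = 5+6 = 11
n=3,m=3: s = 11+6 = 17
n=3,m=4: s = 17+7 = 24
n=3,m=5: s = 24+8 = 32
n=4,m=3: s = 32+7 = 39
n=4,m=4: s = 39+8 = 47
n=4,m=5: s = 47+9 = 56
n=4,m=6: s = 56+10 = 66
n=5,m=3: s = 66+8 = 74
n=5,m=4: s = 74+9 = 83
n=5,m=5: s = 83+10 = 93
n=5,m=6: s = 93+11 = 104
n=5,m=7: s = 104+12 = 116
n=6,m=3: s = 116+9 = 125
n=6,m=4: s = 125+10 = 135
n=6,m=5: s = 135+11 = 146
n=6,m=6: s = 146+12 = 158
n=6,m=7: s = 158+13 = 171
n=6,m=8: s = 171+14 = 185

185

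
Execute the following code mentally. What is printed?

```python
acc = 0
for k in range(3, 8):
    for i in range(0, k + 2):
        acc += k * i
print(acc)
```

615

k=3,i=0: acc = 0+0 = 0
k=3,i=1: acc = 0+3 = 3
k=3,i=2: acc = 3+6 = 9
k=3,i=3: acc = 9+9 = 18
k=3,i=4: acc = 18+12 = 30
k=4,i=0: acc = 30+0 = 30
k=4,i=1: acc = 30+4 = 34
k=4,i=2: acc = 34+8 = 42
k=4,i=3: acc = 42+12 = 54
k=4,i=4: acc = 54+16 = 70
k=4,i=5: acc = 70+20 = 90
k=5,i=0: acc = 90+0 = 90
k=5,i=1: acc = 90+5 = 95
k=5,i=2: acc = 95+10 = 105
k=5,i=3: acc = 105+15 = 120
k=5,i=4: acc = 120+20 = 140
k=5,i=5: acc = 140+25 = 165
k=5,i=6: acc = 165+30 = 195
k=6,i=0: acc = 195+0 = 195
k=6,i=1: acc = 195+6 = 201
k=6,i=2: acc = 201+12 = 213
k=6,i=3: acc = 213+18 = 231
k=6,i=4: acc = 231+24 = 255
k=6,i=5: acc = 255+30 = 285
k=6,i=6: acc = 285+36 = 321
k=6,i=7: acc = 321+42 = 363
k=7,i=0: acc = 363+0 = 363
k=7,i=1: acc = 363+7 = 370
k=7,i=2: acc = 370+14 = 384
k=7,i=3: acc = 384+21 = 405
k=7,i=4: acc = 405+28 = 433
k=7,i=5: acc = 433+35 = 468
k=7,i=6: acc = 468+42 = 510
k=7,i=7: acc = 510+49 = 559
k=7,i=8: acc = 559+56 = 615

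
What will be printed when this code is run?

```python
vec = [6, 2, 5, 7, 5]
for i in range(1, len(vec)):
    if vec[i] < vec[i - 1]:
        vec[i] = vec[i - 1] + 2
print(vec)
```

i=1: 2<6, vec[1] = 6+2 = 8 → [6, 8, 5, 7, 5]
i=2: 5<8, vec[2] = 8+2 = 10 → [6, 8, 10, 7, 5]
i=3: 7<10, vec[3] = 10+2 = 12 → [6, 8, 10, 12, 5]
i=4: 5<12, vec[4] = 12+2 = 14 → [6, 8, 10, 12, 14]

[6, 8, 10, 12, 14]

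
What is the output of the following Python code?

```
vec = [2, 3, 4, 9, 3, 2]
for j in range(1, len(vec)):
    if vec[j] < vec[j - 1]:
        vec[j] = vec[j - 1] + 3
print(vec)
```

[2, 3, 4, 9, 12, 15]

j=1: 3>=2, unchanged → [2, 3, 4, 9, 3, 2]
j=2: 4>=3, unchanged → [2, 3, 4, 9, 3, 2]
j=3: 9>=4, unchanged → [2, 3, 4, 9, 3, 2]
j=4: 3<9, vec[4] = 9+3 = 12 → [2, 3, 4, 9, 12, 2]
j=5: 2<12, vec[5] = 12+3 = 15 → [2, 3, 4, 9, 12, 15]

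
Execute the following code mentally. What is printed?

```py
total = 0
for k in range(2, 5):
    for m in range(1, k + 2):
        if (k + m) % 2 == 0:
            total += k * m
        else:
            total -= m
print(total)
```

k=2,m=1: odd sum, total = 0-1 = -1
k=2,m=2: even sum, total = (-1)+4 = 3
k=2,m=3: odd sum, total = 3-3 = 0
k=3,m=1: even sum, total = 0+3 = 3
k=3,m=2: odd sum, total = 3-2 = 1
k=3,m=3: even sum, total = 1+9 = 10
k=3,m=4: odd sum, total = 10-4 = 6
k=4,m=1: odd sum, total = 6-1 = 5
k=4,m=2: even sum, total = 5+8 = 13
k=4,m=3: odd sum, total = 13-3 = 10
k=4,m=4: even sum, total = 10+16 = 26
k=4,m=5: odd sum, total = 26-5 = 21

21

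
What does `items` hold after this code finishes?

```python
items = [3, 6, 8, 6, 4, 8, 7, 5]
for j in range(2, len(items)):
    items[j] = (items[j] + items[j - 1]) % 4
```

[3, 6, 2, 0, 0, 0, 3, 0]

j=2: items[2] = (8+6)%4 = 2 → [3, 6, 2, 6, 4, 8, 7, 5]
j=3: items[3] = (6+2)%4 = 0 → [3, 6, 2, 0, 4, 8, 7, 5]
j=4: items[4] = (4+0)%4 = 0 → [3, 6, 2, 0, 0, 8, 7, 5]
j=5: items[5] = (8+0)%4 = 0 → [3, 6, 2, 0, 0, 0, 7, 5]
j=6: items[6] = (7+0)%4 = 3 → [3, 6, 2, 0, 0, 0, 3, 5]
j=7: items[7] = (5+3)%4 = 0 → [3, 6, 2, 0, 0, 0, 3, 0]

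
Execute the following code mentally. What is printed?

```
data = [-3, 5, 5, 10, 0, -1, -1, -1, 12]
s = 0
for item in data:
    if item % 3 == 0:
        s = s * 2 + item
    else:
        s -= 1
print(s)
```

-18

item=-3: %3==0, s = 0*2+(-3) = -3
item=5: not %3==0, s = (-3)-1 = -4
item=5: not %3==0, s = (-4)-1 = -5
item=10: not %3==0, s = (-5)-1 = -6
item=0: %3==0, s = (-6)*2+0 = -12
item=-1: not %3==0, s = (-12)-1 = -13
item=-1: not %3==0, s = (-13)-1 = -14
item=-1: not %3==0, s = (-14)-1 = -15
item=12: %3==0, s = (-15)*2+12 = -18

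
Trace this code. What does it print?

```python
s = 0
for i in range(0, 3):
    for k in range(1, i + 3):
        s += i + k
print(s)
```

i=0,k=1: s = 0+1 = 1
i=0,k=2: s = 1+2 = 3
i=1,k=1: s = 3+2 = 5
i=1,k=2: s = 5+3 = 8
i=1,k=3: s = 8+4 = 12
i=2,k=1: s = 12+3 = 15
i=2,k=2: s = 15+4 = 19
i=2,k=3: s = 19+5 = 24
i=2,k=4: s = 24+6 = 30

30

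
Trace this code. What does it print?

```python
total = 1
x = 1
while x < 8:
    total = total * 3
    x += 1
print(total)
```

x=1: total = 1*3 = 3
x=2: total = 3*3 = 9
x=3: total = 9*3 = 27
x=4: total = 27*3 = 81
x=5: total = 81*3 = 243
x=6: total = 243*3 = 729
x=7: total = 729*3 = 2187

2187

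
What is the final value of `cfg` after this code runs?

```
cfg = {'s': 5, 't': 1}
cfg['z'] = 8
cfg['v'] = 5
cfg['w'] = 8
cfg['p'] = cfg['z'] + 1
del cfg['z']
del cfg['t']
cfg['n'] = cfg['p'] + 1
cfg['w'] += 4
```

cfg['z'] = 8 → {'s': 5, 't': 1, 'z': 8}
cfg['v'] = 5 → {'s': 5, 't': 1, 'z': 8, 'v': 5}
cfg['w'] = 8 → {'s': 5, 't': 1, 'z': 8, 'v': 5, 'w': 8}
cfg['p'] = cfg['z']+1 = 9 → {'s': 5, 't': 1, 'z': 8, 'v': 5, 'w': 8, 'p': 9}
del 'z' → {'s': 5, 't': 1, 'v': 5, 'w': 8, 'p': 9}
del 't' → {'s': 5, 'v': 5, 'w': 8, 'p': 9}
cfg['n'] = cfg['p']+1 = 10 → {'s': 5, 'v': 5, 'w': 8, 'p': 9, 'n': 10}
cfg['w'] = 8+4 = 12 → {'s': 5, 'v': 5, 'w': 12, 'p': 9, 'n': 10}

{'s': 5, 'v': 5, 'w': 12, 'p': 9, 'n': 10}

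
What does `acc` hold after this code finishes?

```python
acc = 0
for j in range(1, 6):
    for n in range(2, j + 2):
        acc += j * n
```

195

j=1,n=2: acc = 0+2 = 2
j=2,n=2: acc = 2+4 = 6
j=2,n=3: acc = 6+6 = 12
j=3,n=2: acc = 12+6 = 18
j=3,n=3: acc = 18+9 = 27
j=3,n=4: acc = 27+12 = 39
j=4,n=2: acc = 39+8 = 47
j=4,n=3: acc = 47+12 = 59
j=4,n=4: acc = 59+16 = 75
j=4,n=5: acc = 75+20 = 95
j=5,n=2: acc = 95+10 = 105
j=5,n=3: acc = 105+15 = 120
j=5,n=4: acc = 120+20 = 140
j=5,n=5: acc = 140+25 = 165
j=5,n=6: acc = 165+30 = 195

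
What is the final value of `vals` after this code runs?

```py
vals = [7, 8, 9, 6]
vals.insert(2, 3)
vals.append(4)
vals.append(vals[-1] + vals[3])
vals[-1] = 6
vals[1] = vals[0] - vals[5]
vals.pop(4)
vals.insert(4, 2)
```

insert 3 at 2 → [7, 8, 3, 9, 6]
append 4 → [7, 8, 3, 9, 6, 4]
append vals[-1]+vals[3] = 4+9 = 13 → [7, 8, 3, 9, 6, 4, 13]
vals[-1] = 6 → [7, 8, 3, 9, 6, 4, 6]
vals[1] = vals[0]-vals[5] = 7-4 = 3 → [7, 3, 3, 9, 6, 4, 6]
pop(4) removes 6 → [7, 3, 3, 9, 4, 6]
insert 2 at 4 → [7, 3, 3, 9, 2, 4, 6]

[7, 3, 3, 9, 2, 4, 6]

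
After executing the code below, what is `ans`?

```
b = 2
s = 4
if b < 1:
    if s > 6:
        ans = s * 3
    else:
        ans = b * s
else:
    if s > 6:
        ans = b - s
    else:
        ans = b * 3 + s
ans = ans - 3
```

7

b=2, s=4
b < 1 is False; s > 6 is False
→ ans = b * 3 + s = 10
ans = 10-3 = 7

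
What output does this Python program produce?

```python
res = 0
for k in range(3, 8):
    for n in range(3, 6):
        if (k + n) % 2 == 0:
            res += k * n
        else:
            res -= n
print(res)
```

132

k=3,n=3: even sum, res = 0+9 = 9
k=3,n=4: odd sum, res = 9-4 = 5
k=3,n=5: even sum, res = 5+15 = 20
k=4,n=3: odd sum, res = 20-3 = 17
k=4,n=4: even sum, res = 17+16 = 33
k=4,n=5: odd sum, res = 33-5 = 28
k=5,n=3: even sum, res = 28+15 = 43
k=5,n=4: odd sum, res = 43-4 = 39
k=5,n=5: even sum, res = 39+25 = 64
k=6,n=3: odd sum, res = 64-3 = 61
k=6,n=4: even sum, res = 61+24 = 85
k=6,n=5: odd sum, res = 85-5 = 80
k=7,n=3: even sum, res = 80+21 = 101
k=7,n=4: odd sum, res = 101-4 = 97
k=7,n=5: even sum, res = 97+35 = 132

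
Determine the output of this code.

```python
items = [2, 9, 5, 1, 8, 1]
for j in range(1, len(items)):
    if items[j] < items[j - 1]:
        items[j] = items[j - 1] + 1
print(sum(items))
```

57

j=1: 9>=2, unchanged → [2, 9, 5, 1, 8, 1]
j=2: 5<9, items[2] = 9+1 = 10 → [2, 9, 10, 1, 8, 1]
j=3: 1<10, items[3] = 10+1 = 11 → [2, 9, 10, 11, 8, 1]
j=4: 8<11, items[4] = 11+1 = 12 → [2, 9, 10, 11, 12, 1]
j=5: 1<12, items[5] = 12+1 = 13 → [2, 9, 10, 11, 12, 13]
sum = 57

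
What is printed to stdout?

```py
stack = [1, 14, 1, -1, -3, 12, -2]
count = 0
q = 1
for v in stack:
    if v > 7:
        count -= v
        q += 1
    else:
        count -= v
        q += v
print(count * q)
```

22

v=1: not >7, count = 0-1 = -1; q=2
v=14: >7, count = (-1)-14 = -15; q=3
v=1: not >7, count = (-15)-1 = -16; q=4
v=-1: not >7, count = (-16)-(-1) = -15; q=3
v=-3: not >7, count = (-15)-(-3) = -12; q=0
v=12: >7, count = (-12)-12 = -24; q=1
v=-2: not >7, count = (-24)-(-2) = -22; q=-1
count*q = (-22)*(-1) = 22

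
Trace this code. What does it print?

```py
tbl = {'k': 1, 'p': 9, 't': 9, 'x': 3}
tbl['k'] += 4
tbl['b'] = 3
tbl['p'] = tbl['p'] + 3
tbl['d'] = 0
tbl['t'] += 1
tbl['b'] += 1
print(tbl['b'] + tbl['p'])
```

16

tbl['k'] = 1+4 = 5 → {'k': 5, 'p': 9, 't': 9, 'x': 3}
tbl['b'] = 3 → {'k': 5, 'p': 9, 't': 9, 'x': 3, 'b': 3}
tbl['p'] = tbl['p']+3 = 12 → {'k': 5, 'p': 12, 't': 9, 'x': 3, 'b': 3}
tbl['d'] = 0 → {'k': 5, 'p': 12, 't': 9, 'x': 3, 'b': 3, 'd': 0}
tbl['t'] = 9+1 = 10 → {'k': 5, 'p': 12, 't': 10, 'x': 3, 'b': 3, 'd': 0}
tbl['b'] = 3+1 = 4 → {'k': 5, 'p': 12, 't': 10, 'x': 3, 'b': 4, 'd': 0}
tbl['b']+tbl['p'] = 4+12 = 16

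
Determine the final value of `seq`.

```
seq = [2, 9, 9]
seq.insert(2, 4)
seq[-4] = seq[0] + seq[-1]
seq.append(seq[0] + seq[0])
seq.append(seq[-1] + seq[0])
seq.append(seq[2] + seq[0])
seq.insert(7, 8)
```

insert 4 at 2 → [2, 9, 4, 9]
seq[-4] = seq[0]+seq[-1] = 2+9 = 11 → [11, 9, 4, 9]
append seq[0]+seq[0] = 11+11 = 22 → [11, 9, 4, 9, 22]
append seq[-1]+seq[0] = 22+11 = 33 → [11, 9, 4, 9, 22, 33]
append seq[2]+seq[0] = 4+11 = 15 → [11, 9, 4, 9, 22, 33, 15]
insert 8 at 7 → [11, 9, 4, 9, 22, 33, 15, 8]

[11, 9, 4, 9, 22, 33, 15, 8]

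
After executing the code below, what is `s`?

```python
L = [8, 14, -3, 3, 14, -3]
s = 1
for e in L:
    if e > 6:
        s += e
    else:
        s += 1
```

40

e=8: >6, s = 1+8 = 9
e=14: >6, s = 9+14 = 23
e=-3: not >6, s = 23+1 = 24
e=3: not >6, s = 24+1 = 25
e=14: >6, s = 25+14 = 39
e=-3: not >6, s = 39+1 = 40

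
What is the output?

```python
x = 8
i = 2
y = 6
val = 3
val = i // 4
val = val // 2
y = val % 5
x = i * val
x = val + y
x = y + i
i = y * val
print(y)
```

0

val = 2//4 = 0
val = 0//2 = 0
y = 0%5 = 0
x = 2*0 = 0
x = 0+0 = 0
x = 0+2 = 2
i = 0*0 = 0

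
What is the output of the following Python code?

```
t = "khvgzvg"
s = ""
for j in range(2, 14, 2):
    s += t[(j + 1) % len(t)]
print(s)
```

gvkvzg

j=2: add t[3]='g' → 'g'
j=4: add t[5]='v' → 'gv'
j=6: add t[0]='k' → 'gvk'
j=8: add t[2]='v' → 'gvkv'
j=10: add t[4]='z' → 'gvkvz'
j=12: add t[6]='g' → 'gvkvzg'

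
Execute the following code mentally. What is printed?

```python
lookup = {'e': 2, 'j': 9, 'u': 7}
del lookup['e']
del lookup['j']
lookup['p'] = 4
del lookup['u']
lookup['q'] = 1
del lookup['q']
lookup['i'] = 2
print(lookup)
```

{'p': 4, 'i': 2}

del 'e' → {'j': 9, 'u': 7}
del 'j' → {'u': 7}
lookup['p'] = 4 → {'u': 7, 'p': 4}
del 'u' → {'p': 4}
lookup['q'] = 1 → {'p': 4, 'q': 1}
del 'q' → {'p': 4}
lookup['i'] = 2 → {'p': 4, 'i': 2}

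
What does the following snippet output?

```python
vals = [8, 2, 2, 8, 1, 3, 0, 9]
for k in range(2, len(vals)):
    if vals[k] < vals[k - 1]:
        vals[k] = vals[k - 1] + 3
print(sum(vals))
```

k=2: 2>=2, unchanged → [8, 2, 2, 8, 1, 3, 0, 9]
k=3: 8>=2, unchanged → [8, 2, 2, 8, 1, 3, 0, 9]
k=4: 1<8, vals[4] = 8+3 = 11 → [8, 2, 2, 8, 11, 3, 0, 9]
k=5: 3<11, vals[5] = 11+3 = 14 → [8, 2, 2, 8, 11, 14, 0, 9]
k=6: 0<14, vals[6] = 14+3 = 17 → [8, 2, 2, 8, 11, 14, 17, 9]
k=7: 9<17, vals[7] = 17+3 = 20 → [8, 2, 2, 8, 11, 14, 17, 20]
sum = 82

82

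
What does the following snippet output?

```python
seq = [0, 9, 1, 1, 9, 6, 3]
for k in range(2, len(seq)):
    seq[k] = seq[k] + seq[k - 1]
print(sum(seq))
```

105

k=2: seq[2] = 1+9 = 10 → [0, 9, 10, 1, 9, 6, 3]
k=3: seq[3] = 1+10 = 11 → [0, 9, 10, 11, 9, 6, 3]
k=4: seq[4] = 9+11 = 20 → [0, 9, 10, 11, 20, 6, 3]
k=5: seq[5] = 6+20 = 26 → [0, 9, 10, 11, 20, 26, 3]
k=6: seq[6] = 3+26 = 29 → [0, 9, 10, 11, 20, 26, 29]
sum = 105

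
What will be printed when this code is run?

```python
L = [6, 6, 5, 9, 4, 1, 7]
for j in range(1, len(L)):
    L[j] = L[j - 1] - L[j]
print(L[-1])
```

j=1: L[1] = 6-6 = 0 → [6, 0, 5, 9, 4, 1, 7]
j=2: L[2] = 0-5 = -5 → [6, 0, -5, 9, 4, 1, 7]
j=3: L[3] = (-5)-9 = -14 → [6, 0, -5, -14, 4, 1, 7]
j=4: L[4] = (-14)-4 = -18 → [6, 0, -5, -14, -18, 1, 7]
j=5: L[5] = (-18)-1 = -19 → [6, 0, -5, -14, -18, -19, 7]
j=6: L[6] = (-19)-7 = -26 → [6, 0, -5, -14, -18, -19, -26]

-26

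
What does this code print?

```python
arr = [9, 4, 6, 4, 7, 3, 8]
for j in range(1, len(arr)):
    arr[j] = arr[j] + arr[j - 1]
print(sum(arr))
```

j=1: arr[1] = 4+9 = 13 → [9, 13, 6, 4, 7, 3, 8]
j=2: arr[2] = 6+13 = 19 → [9, 13, 19, 4, 7, 3, 8]
j=3: arr[3] = 4+19 = 23 → [9, 13, 19, 23, 7, 3, 8]
j=4: arr[4] = 7+23 = 30 → [9, 13, 19, 23, 30, 3, 8]
j=5: arr[5] = 3+30 = 33 → [9, 13, 19, 23, 30, 33, 8]
j=6: arr[6] = 8+33 = 41 → [9, 13, 19, 23, 30, 33, 41]
sum = 168

168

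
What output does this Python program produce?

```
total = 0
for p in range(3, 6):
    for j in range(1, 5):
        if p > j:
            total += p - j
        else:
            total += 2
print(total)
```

25

p=3,j=1: 3>1, total = 0+2 = 2
p=3,j=2: 3>2, total = 2+1 = 3
p=3,j=3: not 3>3, total = 3+2 = 5
p=3,j=4: not 3>4, total = 5+2 = 7
p=4,j=1: 4>1, total = 7+3 = 10
p=4,j=2: 4>2, total = 10+2 = 12
p=4,j=3: 4>3, total = 12+1 = 13
p=4,j=4: not 4>4, total = 13+2 = 15
p=5,j=1: 5>1, total = 15+4 = 19
p=5,j=2: 5>2, total = 19+3 = 22
p=5,j=3: 5>3, total = 22+2 = 24
p=5,j=4: 5>4, total = 24+1 = 25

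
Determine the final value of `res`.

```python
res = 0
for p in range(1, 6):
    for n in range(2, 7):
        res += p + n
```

175

p=1,n=2: res = 0+3 = 3
p=1,n=3: res = 3+4 = 7
p=1,n=4: res = 7+5 = 12
p=1,n=5: res = 12+6 = 18
p=1,n=6: res = 18+7 = 25
p=2,n=2: res = 25+4 = 29
p=2,n=3: res = 29+5 = 34
p=2,n=4: res = 34+6 = 40
p=2,n=5: res = 40+7 = 47
p=2,n=6: res = 47+8 = 55
p=3,n=2: res = 55+5 = 60
p=3,n=3: res = 60+6 = 66
p=3,n=4: res = 66+7 = 73
p=3,n=5: res = 73+8 = 81
p=3,n=6: res = 81+9 = 90
p=4,n=2: res = 90+6 = 96
p=4,n=3: res = 96+7 = 103
p=4,n=4: res = 103+8 = 111
p=4,n=5: res = 111+9 = 120
p=4,n=6: res = 120+10 = 130
p=5,n=2: res = 130+7 = 137
p=5,n=3: res = 137+8 = 145
p=5,n=4: res = 145+9 = 154
p=5,n=5: res = 154+10 = 164
p=5,n=6: res = 164+11 = 175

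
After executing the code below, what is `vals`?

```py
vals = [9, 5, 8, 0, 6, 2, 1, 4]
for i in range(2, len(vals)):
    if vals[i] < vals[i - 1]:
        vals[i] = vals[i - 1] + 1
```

[9, 5, 8, 9, 10, 11, 12, 13]

i=2: 8>=5, unchanged → [9, 5, 8, 0, 6, 2, 1, 4]
i=3: 0<8, vals[3] = 8+1 = 9 → [9, 5, 8, 9, 6, 2, 1, 4]
i=4: 6<9, vals[4] = 9+1 = 10 → [9, 5, 8, 9, 10, 2, 1, 4]
i=5: 2<10, vals[5] = 10+1 = 11 → [9, 5, 8, 9, 10, 11, 1, 4]
i=6: 1<11, vals[6] = 11+1 = 12 → [9, 5, 8, 9, 10, 11, 12, 4]
i=7: 4<12, vals[7] = 12+1 = 13 → [9, 5, 8, 9, 10, 11, 12, 13]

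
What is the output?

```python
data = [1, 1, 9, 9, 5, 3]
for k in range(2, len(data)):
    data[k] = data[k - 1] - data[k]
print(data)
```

k=2: data[2] = 1-9 = -8 → [1, 1, -8, 9, 5, 3]
k=3: data[3] = (-8)-9 = -17 → [1, 1, -8, -17, 5, 3]
k=4: data[4] = (-17)-5 = -22 → [1, 1, -8, -17, -22, 3]
k=5: data[5] = (-22)-3 = -25 → [1, 1, -8, -17, -22, -25]

[1, 1, -8, -17, -22, -25]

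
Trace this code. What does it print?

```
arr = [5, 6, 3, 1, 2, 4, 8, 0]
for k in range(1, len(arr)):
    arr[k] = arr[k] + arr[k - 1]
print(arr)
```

k=1: arr[1] = 6+5 = 11 → [5, 11, 3, 1, 2, 4, 8, 0]
k=2: arr[2] = 3+11 = 14 → [5, 11, 14, 1, 2, 4, 8, 0]
k=3: arr[3] = 1+14 = 15 → [5, 11, 14, 15, 2, 4, 8, 0]
k=4: arr[4] = 2+15 = 17 → [5, 11, 14, 15, 17, 4, 8, 0]
k=5: arr[5] = 4+17 = 21 → [5, 11, 14, 15, 17, 21, 8, 0]
k=6: arr[6] = 8+21 = 29 → [5, 11, 14, 15, 17, 21, 29, 0]
k=7: arr[7] = 0+29 = 29 → [5, 11, 14, 15, 17, 21, 29, 29]

[5, 11, 14, 15, 17, 21, 29, 29]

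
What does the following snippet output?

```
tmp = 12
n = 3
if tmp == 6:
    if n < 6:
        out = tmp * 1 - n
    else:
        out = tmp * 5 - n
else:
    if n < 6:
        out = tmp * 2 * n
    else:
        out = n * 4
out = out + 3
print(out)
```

tmp=12, n=3
tmp == 6 is False; n < 6 is True
→ out = tmp * 2 * n = 72
out = 72+3 = 75

75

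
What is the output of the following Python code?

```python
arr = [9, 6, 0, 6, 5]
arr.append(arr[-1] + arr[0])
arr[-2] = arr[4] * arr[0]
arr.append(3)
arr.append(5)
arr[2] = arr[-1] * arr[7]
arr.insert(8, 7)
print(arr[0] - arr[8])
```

append arr[-1]+arr[0] = 5+9 = 14 → [9, 6, 0, 6, 5, 14]
arr[-2] = arr[4]*arr[0] = 5*9 = 45 → [9, 6, 0, 6, 45, 14]
append 3 → [9, 6, 0, 6, 45, 14, 3]
append 5 → [9, 6, 0, 6, 45, 14, 3, 5]
arr[2] = arr[-1]*arr[7] = 5*5 = 25 → [9, 6, 25, 6, 45, 14, 3, 5]
insert 7 at 8 → [9, 6, 25, 6, 45, 14, 3, 5, 7]
arr[0]-arr[8] = 9-7 = 2

2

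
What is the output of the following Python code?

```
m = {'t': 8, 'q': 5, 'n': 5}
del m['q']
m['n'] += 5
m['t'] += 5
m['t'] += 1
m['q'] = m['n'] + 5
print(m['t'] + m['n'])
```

del 'q' → {'t': 8, 'n': 5}
m['n'] = 5+5 = 10 → {'t': 8, 'n': 10}
m['t'] = 8+5 = 13 → {'t': 13, 'n': 10}
m['t'] = 13+1 = 14 → {'t': 14, 'n': 10}
m['q'] = m['n']+5 = 15 → {'t': 14, 'n': 10, 'q': 15}
m['t']+m['n'] = 14+10 = 24

24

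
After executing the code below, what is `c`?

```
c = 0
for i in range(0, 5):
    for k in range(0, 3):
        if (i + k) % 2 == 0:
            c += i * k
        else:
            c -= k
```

i=0,k=0: even sum, c = 0+0 = 0
i=0,k=1: odd sum, c = 0-1 = -1
i=0,k=2: even sum, c = (-1)+0 = -1
i=1,k=0: odd sum, c = (-1)-0 = -1
i=1,k=1: even sum, c = (-1)+1 = 0
i=1,k=2: odd sum, c = 0-2 = -2
i=2,k=0: even sum, c = (-2)+0 = -2
i=2,k=1: odd sum, c = (-2)-1 = -3
i=2,k=2: even sum, c = (-3)+4 = 1
i=3,k=0: odd sum, c = 1-0 = 1
i=3,k=1: even sum, c = 1+3 = 4
i=3,k=2: odd sum, c = 4-2 = 2
i=4,k=0: even sum, c = 2+0 = 2
i=4,k=1: odd sum, c = 2-1 = 1
i=4,k=2: even sum, c = 1+8 = 9

9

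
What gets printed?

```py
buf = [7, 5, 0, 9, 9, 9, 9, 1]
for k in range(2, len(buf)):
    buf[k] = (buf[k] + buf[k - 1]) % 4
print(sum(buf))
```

k=2: buf[2] = (0+5)%4 = 1 → [7, 5, 1, 9, 9, 9, 9, 1]
k=3: buf[3] = (9+1)%4 = 2 → [7, 5, 1, 2, 9, 9, 9, 1]
k=4: buf[4] = (9+2)%4 = 3 → [7, 5, 1, 2, 3, 9, 9, 1]
k=5: buf[5] = (9+3)%4 = 0 → [7, 5, 1, 2, 3, 0, 9, 1]
k=6: buf[6] = (9+0)%4 = 1 → [7, 5, 1, 2, 3, 0, 1, 1]
k=7: buf[7] = (1+1)%4 = 2 → [7, 5, 1, 2, 3, 0, 1, 2]
sum = 21

21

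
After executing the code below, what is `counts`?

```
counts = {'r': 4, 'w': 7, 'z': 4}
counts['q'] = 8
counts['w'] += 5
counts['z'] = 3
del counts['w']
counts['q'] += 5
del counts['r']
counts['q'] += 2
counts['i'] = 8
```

counts['q'] = 8 → {'r': 4, 'w': 7, 'z': 4, 'q': 8}
counts['w'] = 7+5 = 12 → {'r': 4, 'w': 12, 'z': 4, 'q': 8}
counts['z'] = 3 → {'r': 4, 'w': 12, 'z': 3, 'q': 8}
del 'w' → {'r': 4, 'z': 3, 'q': 8}
counts['q'] = 8+5 = 13 → {'r': 4, 'z': 3, 'q': 13}
del 'r' → {'z': 3, 'q': 13}
counts['q'] = 13+2 = 15 → {'z': 3, 'q': 15}
counts['i'] = 8 → {'z': 3, 'q': 15, 'i': 8}

{'z': 3, 'q': 15, 'i': 8}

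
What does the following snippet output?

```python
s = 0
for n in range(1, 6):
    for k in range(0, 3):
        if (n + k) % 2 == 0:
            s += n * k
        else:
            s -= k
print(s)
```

n=1,k=0: odd sum, s = 0-0 = 0
n=1,k=1: even sum, s = 0+1 = 1
n=1,k=2: odd sum, s = 1-2 = -1
n=2,k=0: even sum, s = (-1)+0 = -1
n=2,k=1: odd sum, s = (-1)-1 = -2
n=2,k=2: even sum, s = (-2)+4 = 2
n=3,k=0: odd sum, s = 2-0 = 2
n=3,k=1: even sum, s = 2+3 = 5
n=3,k=2: odd sum, s = 5-2 = 3
n=4,k=0: even sum, s = 3+0 = 3
n=4,k=1: odd sum, s = 3-1 = 2
n=4,k=2: even sum, s = 2+8 = 10
n=5,k=0: odd sum, s = 10-0 = 10
n=5,k=1: even sum, s = 10+5 = 15
n=5,k=2: odd sum, s = 15-2 = 13

13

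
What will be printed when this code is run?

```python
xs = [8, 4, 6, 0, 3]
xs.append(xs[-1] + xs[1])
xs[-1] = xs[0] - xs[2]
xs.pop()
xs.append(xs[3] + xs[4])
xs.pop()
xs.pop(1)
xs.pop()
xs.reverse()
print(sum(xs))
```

append xs[-1]+xs[1] = 3+4 = 7 → [8, 4, 6, 0, 3, 7]
xs[-1] = xs[0]-xs[2] = 8-6 = 2 → [8, 4, 6, 0, 3, 2]
pop() removes 2 → [8, 4, 6, 0, 3]
append xs[3]+xs[4] = 0+3 = 3 → [8, 4, 6, 0, 3, 3]
pop() removes 3 → [8, 4, 6, 0, 3]
pop(1) removes 4 → [8, 6, 0, 3]
pop() removes 3 → [8, 6, 0]
reverse → [0, 6, 8]
sum = 14

14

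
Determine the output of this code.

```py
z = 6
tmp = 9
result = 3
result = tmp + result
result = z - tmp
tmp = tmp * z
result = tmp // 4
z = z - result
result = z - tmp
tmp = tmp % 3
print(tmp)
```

0

result = 9+3 = 12
result = 6-9 = -3
tmp = 9*6 = 54
result = 54//4 = 13
z = 6-13 = -7
result = (-7)-54 = -61
tmp = 54%3 = 0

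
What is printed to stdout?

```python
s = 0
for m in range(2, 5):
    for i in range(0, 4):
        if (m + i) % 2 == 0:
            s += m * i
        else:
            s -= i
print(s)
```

14

m=2,i=0: even sum, s = 0+0 = 0
m=2,i=1: odd sum, s = 0-1 = -1
m=2,i=2: even sum, s = (-1)+4 = 3
m=2,i=3: odd sum, s = 3-3 = 0
m=3,i=0: odd sum, s = 0-0 = 0
m=3,i=1: even sum, s = 0+3 = 3
m=3,i=2: odd sum, s = 3-2 = 1
m=3,i=3: even sum, s = 1+9 = 10
m=4,i=0: even sum, s = 10+0 = 10
m=4,i=1: odd sum, s = 10-1 = 9
m=4,i=2: even sum, s = 9+8 = 17
m=4,i=3: odd sum, s = 17-3 = 14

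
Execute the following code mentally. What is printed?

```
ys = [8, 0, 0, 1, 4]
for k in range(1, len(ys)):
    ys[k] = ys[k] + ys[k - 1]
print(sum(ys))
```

46

k=1: ys[1] = 0+8 = 8 → [8, 8, 0, 1, 4]
k=2: ys[2] = 0+8 = 8 → [8, 8, 8, 1, 4]
k=3: ys[3] = 1+8 = 9 → [8, 8, 8, 9, 4]
k=4: ys[4] = 4+9 = 13 → [8, 8, 8, 9, 13]
sum = 46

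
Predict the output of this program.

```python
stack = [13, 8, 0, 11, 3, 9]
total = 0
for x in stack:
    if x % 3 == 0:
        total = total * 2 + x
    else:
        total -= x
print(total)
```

-197

x=13: not %3==0, total = 0-13 = -13
x=8: not %3==0, total = (-13)-8 = -21
x=0: %3==0, total = (-21)*2+0 = -42
x=11: not %3==0, total = (-42)-11 = -53
x=3: %3==0, total = (-53)*2+3 = -103
x=9: %3==0, total = (-103)*2+9 = -197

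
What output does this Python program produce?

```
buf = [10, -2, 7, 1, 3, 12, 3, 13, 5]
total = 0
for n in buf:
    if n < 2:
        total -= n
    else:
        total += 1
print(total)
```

8

n=10: not <2, total = 0+1 = 1
n=-2: <2, total = 1-(-2) = 3
n=7: not <2, total = 3+1 = 4
n=1: <2, total = 4-1 = 3
n=3: not <2, total = 3+1 = 4
n=12: not <2, total = 4+1 = 5
n=3: not <2, total = 5+1 = 6
n=13: not <2, total = 6+1 = 7
n=5: not <2, total = 7+1 = 8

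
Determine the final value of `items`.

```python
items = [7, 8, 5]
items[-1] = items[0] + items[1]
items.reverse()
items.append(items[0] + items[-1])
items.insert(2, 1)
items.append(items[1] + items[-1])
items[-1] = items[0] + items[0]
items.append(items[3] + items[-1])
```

[15, 8, 1, 7, 22, 30, 37]

items[-1] = items[0]+items[1] = 7+8 = 15 → [7, 8, 15]
reverse → [15, 8, 7]
append items[0]+items[-1] = 15+7 = 22 → [15, 8, 7, 22]
insert 1 at 2 → [15, 8, 1, 7, 22]
append items[1]+items[-1] = 8+22 = 30 → [15, 8, 1, 7, 22, 30]
items[-1] = items[0]+items[0] = 15+15 = 30 → [15, 8, 1, 7, 22, 30]
append items[3]+items[-1] = 7+30 = 37 → [15, 8, 1, 7, 22, 30, 37]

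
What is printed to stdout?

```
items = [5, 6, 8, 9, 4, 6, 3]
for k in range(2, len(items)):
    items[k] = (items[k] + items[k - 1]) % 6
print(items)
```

k=2: items[2] = (8+6)%6 = 2 → [5, 6, 2, 9, 4, 6, 3]
k=3: items[3] = (9+2)%6 = 5 → [5, 6, 2, 5, 4, 6, 3]
k=4: items[4] = (4+5)%6 = 3 → [5, 6, 2, 5, 3, 6, 3]
k=5: items[5] = (6+3)%6 = 3 → [5, 6, 2, 5, 3, 3, 3]
k=6: items[6] = (3+3)%6 = 0 → [5, 6, 2, 5, 3, 3, 0]

[5, 6, 2, 5, 3, 3, 0]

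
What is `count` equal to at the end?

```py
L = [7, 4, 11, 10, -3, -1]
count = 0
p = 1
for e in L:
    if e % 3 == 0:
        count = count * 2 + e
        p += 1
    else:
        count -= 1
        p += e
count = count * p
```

e=7: not %3==0, count = 0-1 = -1; p=8
e=4: not %3==0, count = (-1)-1 = -2; p=12
e=11: not %3==0, count = (-2)-1 = -3; p=23
e=10: not %3==0, count = (-3)-1 = -4; p=33
e=-3: %3==0, count = (-4)*2+(-3) = -11; p=34
e=-1: not %3==0, count = (-11)-1 = -12; p=33
count*p = (-12)*33 = -396

-396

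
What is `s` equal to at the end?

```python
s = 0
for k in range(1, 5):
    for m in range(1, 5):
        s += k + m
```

k=1,m=1: s = 0+2 = 2
k=1,m=2: s = 2+3 = 5
k=1,m=3: s = 5+4 = 9
k=1,m=4: s = 9+5 = 14
k=2,m=1: s = 14+3 = 17
k=2,m=2: s = 17+4 = 21
k=2,m=3: s = 21+5 = 26
k=2,m=4: s = 26+6 = 32
k=3,m=1: s = 32+4 = 36
k=3,m=2: s = 36+5 = 41
k=3,m=3: s = 41+6 = 47
k=3,m=4: s = 47+7 = 54
k=4,m=1: s = 54+5 = 59
k=4,m=2: s = 59+6 = 65
k=4,m=3: s = 65+7 = 72
k=4,m=4: s = 72+8 = 80

80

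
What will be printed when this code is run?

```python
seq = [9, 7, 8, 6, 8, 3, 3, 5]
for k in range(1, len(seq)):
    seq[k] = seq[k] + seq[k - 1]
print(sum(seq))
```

k=1: seq[1] = 7+9 = 16 → [9, 16, 8, 6, 8, 3, 3, 5]
k=2: seq[2] = 8+16 = 24 → [9, 16, 24, 6, 8, 3, 3, 5]
k=3: seq[3] = 6+24 = 30 → [9, 16, 24, 30, 8, 3, 3, 5]
k=4: seq[4] = 8+30 = 38 → [9, 16, 24, 30, 38, 3, 3, 5]
k=5: seq[5] = 3+38 = 41 → [9, 16, 24, 30, 38, 41, 3, 5]
k=6: seq[6] = 3+41 = 44 → [9, 16, 24, 30, 38, 41, 44, 5]
k=7: seq[7] = 5+44 = 49 → [9, 16, 24, 30, 38, 41, 44, 49]
sum = 251

251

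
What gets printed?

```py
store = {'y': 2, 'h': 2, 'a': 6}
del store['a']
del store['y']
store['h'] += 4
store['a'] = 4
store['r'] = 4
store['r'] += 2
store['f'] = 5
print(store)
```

{'h': 6, 'a': 4, 'r': 6, 'f': 5}

del 'a' → {'y': 2, 'h': 2}
del 'y' → {'h': 2}
store['h'] = 2+4 = 6 → {'h': 6}
store['a'] = 4 → {'h': 6, 'a': 4}
store['r'] = 4 → {'h': 6, 'a': 4, 'r': 4}
store['r'] = 4+2 = 6 → {'h': 6, 'a': 4, 'r': 6}
store['f'] = 5 → {'h': 6, 'a': 4, 'r': 6, 'f': 5}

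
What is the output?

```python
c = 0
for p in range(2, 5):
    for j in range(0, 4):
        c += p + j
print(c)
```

54

p=2,j=0: c = 0+2 = 2
p=2,j=1: c = 2+3 = 5
p=2,j=2: c = 5+4 = 9
p=2,j=3: c = 9+5 = 14
p=3,j=0: c = 14+3 = 17
p=3,j=1: c = 17+4 = 21
p=3,j=2: c = 21+5 = 26
p=3,j=3: c = 26+6 = 32
p=4,j=0: c = 32+4 = 36
p=4,j=1: c = 36+5 = 41
p=4,j=2: c = 41+6 = 47
p=4,j=3: c = 47+7 = 54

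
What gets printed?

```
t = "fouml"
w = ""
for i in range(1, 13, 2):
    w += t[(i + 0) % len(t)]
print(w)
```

i=1: add t[1]='o' → 'o'
i=3: add t[3]='m' → 'om'
i=5: add t[0]='f' → 'omf'
i=7: add t[2]='u' → 'omfu'
i=9: add t[4]='l' → 'omful'
i=11: add t[1]='o' → 'omfulo'

omfulo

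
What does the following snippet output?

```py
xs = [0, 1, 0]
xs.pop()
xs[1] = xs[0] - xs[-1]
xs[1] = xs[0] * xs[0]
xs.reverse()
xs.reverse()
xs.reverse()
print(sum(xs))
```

pop() removes 0 → [0, 1]
xs[1] = xs[0]-xs[-1] = 0-1 = -1 → [0, -1]
xs[1] = xs[0]*xs[0] = 0*0 = 0 → [0, 0]
reverse → [0, 0]
reverse → [0, 0]
reverse → [0, 0]
sum = 0

0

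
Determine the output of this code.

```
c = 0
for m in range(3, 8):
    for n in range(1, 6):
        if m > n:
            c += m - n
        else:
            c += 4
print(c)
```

78

m=3,n=1: 3>1, c = 0+2 = 2
m=3,n=2: 3>2, c = 2+1 = 3
m=3,n=3: not 3>3, c = 3+4 = 7
m=3,n=4: not 3>4, c = 7+4 = 11
m=3,n=5: not 3>5, c = 11+4 = 15
m=4,n=1: 4>1, c = 15+3 = 18
m=4,n=2: 4>2, c = 18+2 = 20
m=4,n=3: 4>3, c = 20+1 = 21
m=4,n=4: not 4>4, c = 21+4 = 25
m=4,n=5: not 4>5, c = 25+4 = 29
m=5,n=1: 5>1, c = 29+4 = 33
m=5,n=2: 5>2, c = 33+3 = 36
m=5,n=3: 5>3, c = 36+2 = 38
m=5,n=4: 5>4, c = 38+1 = 39
m=5,n=5: not 5>5, c = 39+4 = 43
m=6,n=1: 6>1, c = 43+5 = 48
m=6,n=2: 6>2, c = 48+4 = 52
m=6,n=3: 6>3, c = 52+3 = 55
m=6,n=4: 6>4, c = 55+2 = 57
m=6,n=5: 6>5, c = 57+1 = 58
m=7,n=1: 7>1, c = 58+6 = 64
m=7,n=2: 7>2, c = 64+5 = 69
m=7,n=3: 7>3, c = 69+4 = 73
m=7,n=4: 7>4, c = 73+3 = 76
m=7,n=5: 7>5, c = 76+2 = 78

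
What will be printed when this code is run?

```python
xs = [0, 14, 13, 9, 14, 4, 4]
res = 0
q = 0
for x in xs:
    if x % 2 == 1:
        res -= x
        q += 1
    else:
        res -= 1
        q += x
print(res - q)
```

x=0: not odd, res = 0-1 = -1; q=0
x=14: not odd, res = (-1)-1 = -2; q=14
x=13: odd, res = (-2)-13 = -15; q=15
x=9: odd, res = (-15)-9 = -24; q=16
x=14: not odd, res = (-24)-1 = -25; q=30
x=4: not odd, res = (-25)-1 = -26; q=34
x=4: not odd, res = (-26)-1 = -27; q=38
res-q = (-27)-38 = -65

-65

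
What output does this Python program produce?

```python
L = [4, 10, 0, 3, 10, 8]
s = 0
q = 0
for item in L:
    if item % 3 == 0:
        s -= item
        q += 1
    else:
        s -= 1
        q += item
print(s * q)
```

item=4: not %3==0, s = 0-1 = -1; q=4
item=10: not %3==0, s = (-1)-1 = -2; q=14
item=0: %3==0, s = (-2)-0 = -2; q=15
item=3: %3==0, s = (-2)-3 = -5; q=16
item=10: not %3==0, s = (-5)-1 = -6; q=26
item=8: not %3==0, s = (-6)-1 = -7; q=34
s*q = (-7)*34 = -238

-238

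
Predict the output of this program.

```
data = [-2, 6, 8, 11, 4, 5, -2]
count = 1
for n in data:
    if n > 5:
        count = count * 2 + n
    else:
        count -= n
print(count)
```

n=-2: not >5, count = 1-(-2) = 3
n=6: >5, count = 3*2+6 = 12
n=8: >5, count = 12*2+8 = 32
n=11: >5, count = 32*2+11 = 75
n=4: not >5, count = 75-4 = 71
n=5: not >5, count = 71-5 = 66
n=-2: not >5, count = 66-(-2) = 68

68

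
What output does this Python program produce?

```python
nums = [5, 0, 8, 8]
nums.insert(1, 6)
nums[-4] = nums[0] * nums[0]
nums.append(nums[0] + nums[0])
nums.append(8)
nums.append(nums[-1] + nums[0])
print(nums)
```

insert 6 at 1 → [5, 6, 0, 8, 8]
nums[-4] = nums[0]*nums[0] = 5*5 = 25 → [5, 25, 0, 8, 8]
append nums[0]+nums[0] = 5+5 = 10 → [5, 25, 0, 8, 8, 10]
append 8 → [5, 25, 0, 8, 8, 10, 8]
append nums[-1]+nums[0] = 8+5 = 13 → [5, 25, 0, 8, 8, 10, 8, 13]

[5, 25, 0, 8, 8, 10, 8, 13]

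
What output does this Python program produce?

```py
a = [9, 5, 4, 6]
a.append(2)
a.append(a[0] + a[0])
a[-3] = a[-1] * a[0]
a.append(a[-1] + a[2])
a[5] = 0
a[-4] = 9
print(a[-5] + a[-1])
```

26

append 2 → [9, 5, 4, 6, 2]
append a[0]+a[0] = 9+9 = 18 → [9, 5, 4, 6, 2, 18]
a[-3] = a[-1]*a[0] = 18*9 = 162 → [9, 5, 4, 162, 2, 18]
append a[-1]+a[2] = 18+4 = 22 → [9, 5, 4, 162, 2, 18, 22]
a[5] = 0 → [9, 5, 4, 162, 2, 0, 22]
a[-4] = 9 → [9, 5, 4, 9, 2, 0, 22]
a[-5]+a[-1] = 4+22 = 26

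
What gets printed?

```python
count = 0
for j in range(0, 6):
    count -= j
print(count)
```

-15

j=0: count = 0-0 = 0
j=1: count = 0-1 = -1
j=2: count = (-1)-2 = -3
j=3: count = (-3)-3 = -6
j=4: count = (-6)-4 = -10
j=5: count = (-10)-5 = -15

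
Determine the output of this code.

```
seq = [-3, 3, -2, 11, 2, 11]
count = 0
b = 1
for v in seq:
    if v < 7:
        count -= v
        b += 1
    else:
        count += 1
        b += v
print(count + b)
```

29

v=-3: <7, count = 0-(-3) = 3; b=2
v=3: <7, count = 3-3 = 0; b=3
v=-2: <7, count = 0-(-2) = 2; b=4
v=11: not <7, count = 2+1 = 3; b=15
v=2: <7, count = 3-2 = 1; b=16
v=11: not <7, count = 1+1 = 2; b=27
count+b = 2+27 = 29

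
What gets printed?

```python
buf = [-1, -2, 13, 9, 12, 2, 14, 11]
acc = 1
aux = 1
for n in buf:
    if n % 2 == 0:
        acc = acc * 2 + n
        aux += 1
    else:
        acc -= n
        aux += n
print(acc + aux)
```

n=-1: not even, acc = 1-(-1) = 2; aux=0
n=-2: even, acc = 2*2+(-2) = 2; aux=1
n=13: not even, acc = 2-13 = -11; aux=14
n=9: not even, acc = (-11)-9 = -20; aux=23
n=12: even, acc = (-20)*2+12 = -28; aux=24
n=2: even, acc = (-28)*2+2 = -54; aux=25
n=14: even, acc = (-54)*2+14 = -94; aux=26
n=11: not even, acc = (-94)-11 = -105; aux=37
acc+aux = (-105)+37 = -68

-68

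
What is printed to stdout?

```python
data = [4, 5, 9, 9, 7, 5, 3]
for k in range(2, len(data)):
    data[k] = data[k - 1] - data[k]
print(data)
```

k=2: data[2] = 5-9 = -4 → [4, 5, -4, 9, 7, 5, 3]
k=3: data[3] = (-4)-9 = -13 → [4, 5, -4, -13, 7, 5, 3]
k=4: data[4] = (-13)-7 = -20 → [4, 5, -4, -13, -20, 5, 3]
k=5: data[5] = (-20)-5 = -25 → [4, 5, -4, -13, -20, -25, 3]
k=6: data[6] = (-25)-3 = -28 → [4, 5, -4, -13, -20, -25, -28]

[4, 5, -4, -13, -20, -25, -28]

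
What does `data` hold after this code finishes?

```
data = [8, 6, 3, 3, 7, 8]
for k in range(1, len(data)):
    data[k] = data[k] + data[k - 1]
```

k=1: data[1] = 6+8 = 14 → [8, 14, 3, 3, 7, 8]
k=2: data[2] = 3+14 = 17 → [8, 14, 17, 3, 7, 8]
k=3: data[3] = 3+17 = 20 → [8, 14, 17, 20, 7, 8]
k=4: data[4] = 7+20 = 27 → [8, 14, 17, 20, 27, 8]
k=5: data[5] = 8+27 = 35 → [8, 14, 17, 20, 27, 35]

[8, 14, 17, 20, 27, 35]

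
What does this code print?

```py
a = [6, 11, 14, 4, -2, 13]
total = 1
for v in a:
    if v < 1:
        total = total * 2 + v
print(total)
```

0

v=6: not <1
v=11: not <1
v=14: not <1
v=4: not <1
v=-2: <1, total = 1*2+(-2) = 0
v=13: not <1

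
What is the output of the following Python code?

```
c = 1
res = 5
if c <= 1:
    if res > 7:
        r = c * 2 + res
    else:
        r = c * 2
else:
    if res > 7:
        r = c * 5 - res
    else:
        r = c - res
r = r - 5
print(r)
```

c=1, res=5
c <= 1 is True; res > 7 is False
→ r = c * 2 = 2
r = 2-5 = -3

-3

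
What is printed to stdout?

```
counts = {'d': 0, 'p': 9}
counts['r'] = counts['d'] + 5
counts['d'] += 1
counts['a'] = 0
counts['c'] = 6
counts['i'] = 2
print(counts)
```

{'d': 1, 'p': 9, 'r': 5, 'a': 0, 'c': 6, 'i': 2}

counts['r'] = counts['d']+5 = 5 → {'d': 0, 'p': 9, 'r': 5}
counts['d'] = 0+1 = 1 → {'d': 1, 'p': 9, 'r': 5}
counts['a'] = 0 → {'d': 1, 'p': 9, 'r': 5, 'a': 0}
counts['c'] = 6 → {'d': 1, 'p': 9, 'r': 5, 'a': 0, 'c': 6}
counts['i'] = 2 → {'d': 1, 'p': 9, 'r': 5, 'a': 0, 'c': 6, 'i': 2}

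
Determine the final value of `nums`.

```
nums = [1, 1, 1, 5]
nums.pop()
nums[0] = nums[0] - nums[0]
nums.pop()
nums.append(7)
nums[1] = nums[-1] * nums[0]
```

pop() removes 5 → [1, 1, 1]
nums[0] = nums[0]-nums[0] = 1-1 = 0 → [0, 1, 1]
pop() removes 1 → [0, 1]
append 7 → [0, 1, 7]
nums[1] = nums[-1]*nums[0] = 7*0 = 0 → [0, 0, 7]

[0, 0, 7]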